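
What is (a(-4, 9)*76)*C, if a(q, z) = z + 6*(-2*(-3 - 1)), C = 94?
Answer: 407208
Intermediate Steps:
a(q, z) = 48 + z (a(q, z) = z + 6*(-2*(-4)) = z + 6*8 = z + 48 = 48 + z)
(a(-4, 9)*76)*C = ((48 + 9)*76)*94 = (57*76)*94 = 4332*94 = 407208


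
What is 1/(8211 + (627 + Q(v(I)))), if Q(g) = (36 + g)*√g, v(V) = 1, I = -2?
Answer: 1/8875 ≈ 0.00011268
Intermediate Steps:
Q(g) = √g*(36 + g)
1/(8211 + (627 + Q(v(I)))) = 1/(8211 + (627 + √1*(36 + 1))) = 1/(8211 + (627 + 1*37)) = 1/(8211 + (627 + 37)) = 1/(8211 + 664) = 1/8875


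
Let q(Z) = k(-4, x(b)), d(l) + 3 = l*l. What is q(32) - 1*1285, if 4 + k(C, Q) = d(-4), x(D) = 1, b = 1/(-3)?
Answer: -1276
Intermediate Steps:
d(l) = -3 + l**2 (d(l) = -3 + l*l = -3 + l**2)
b = -1/3 ≈ -0.33333
k(C, Q) = 9 (k(C, Q) = -4 + (-3 + (-4)**2) = -4 + (-3 + 16) = -4 + 13 = 9)
q(Z) = 9
q(32) - 1*1285 = 9 - 1*1285 = 9 - 1285 = -1276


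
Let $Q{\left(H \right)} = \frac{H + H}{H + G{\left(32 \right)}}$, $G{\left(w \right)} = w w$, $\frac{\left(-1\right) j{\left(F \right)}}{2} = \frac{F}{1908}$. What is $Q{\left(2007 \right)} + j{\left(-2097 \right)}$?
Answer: $\frac{1131707}{321286} \approx 3.5224$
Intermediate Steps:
$j{\left(F \right)} = - \frac{F}{954}$ ($j{\left(F \right)} = - 2 \frac{F}{1908} = - \frac{F}{954}$)
$G{\left(w \right)} = w^{2}$
$Q{\left(H \right)} = \frac{2 H}{1024 + H}$ ($Q{\left(H \right)} = \frac{H + H}{H + 32^{2}} = \frac{2 H}{H + 1024} = \frac{2 H}{1024 + H}$)
$Q{\left(2007 \right)} + j{\left(-2097 \right)} = 2 \cdot 2007 \frac{1}{1024 + 2007} - - \frac{233}{106} = 2 \cdot 2007 \cdot \frac{1}{3031} + \frac{233}{106} = \frac{4014}{3031} + \frac{233}{106} = \frac{1131707}{321286}$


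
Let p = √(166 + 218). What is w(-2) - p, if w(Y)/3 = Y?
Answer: -6 - 8*√6 ≈ -25.596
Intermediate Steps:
p = 8*√6 (p = √384 = 8*√6 ≈ 19.596)
w(Y) = 3*Y
w(-2) - p = 3*(-2) - 8*√6 = -6 - 8*√6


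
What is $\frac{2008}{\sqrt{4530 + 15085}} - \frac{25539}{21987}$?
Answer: $- \frac{8513}{7329} + \frac{2008 \sqrt{19615}}{19615} \approx 13.176$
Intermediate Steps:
$\frac{2008}{\sqrt{4530 + 15085}} - \frac{25539}{21987} = \frac{2008}{\sqrt{19615}} - \frac{8513}{7329} = 2008 \frac{\sqrt{19615}}{19615} - \frac{8513}{7329} = \frac{2008 \sqrt{19615}}{19615} - \frac{8513}{7329} = - \frac{8513}{7329} + \frac{2008 \sqrt{19615}}{19615}$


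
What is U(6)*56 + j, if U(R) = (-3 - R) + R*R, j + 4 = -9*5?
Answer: 1463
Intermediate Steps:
j = -49 (j = -4 - 9*5 = -4 - 45 = -49)
U(R) = -3 + R² - R (U(R) = (-3 - R) + R² = -3 + R² - R)
U(6)*56 + j = (-3 + 6² - 1*6)*56 - 49 = (-3 + 36 - 6)*56 - 49 = 27*56 - 49 = 1512 - 49 = 1463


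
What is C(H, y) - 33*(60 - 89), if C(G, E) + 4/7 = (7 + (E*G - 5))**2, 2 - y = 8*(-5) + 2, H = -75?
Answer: 62922723/7 ≈ 8.9890e+6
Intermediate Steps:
y = 40 (y = 2 - (8*(-5) + 2) = 2 - (-40 + 2) = 2 - 1*(-38) = 2 + 38 = 40)
C(G, E) = -4/7 + (2 + E*G)**2 (C(G, E) = -4/7 + (7 + (E*G - 5))**2 = -4/7 + (7 + (-5 + E*G))**2 = -4/7 + (2 + E*G)**2)
C(H, y) - 33*(60 - 89) = (-4/7 + (2 + 40*(-75))**2) - 33*(60 - 89) = (-4/7 + (2 - 3000)**2) - 33*(-29) = (-4/7 + (-2998)**2) - 1*(-957) = (-4/7 + 8988004) + 957 = 62916024/7 + 957 = 62922723/7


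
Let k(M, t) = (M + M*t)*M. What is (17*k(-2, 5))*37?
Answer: 15096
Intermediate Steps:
k(M, t) = M*(M + M*t)
(17*k(-2, 5))*37 = (17*((-2)²*(1 + 5)))*37 = (17*(4*6))*37 = (17*24)*37 = 408*37 = 15096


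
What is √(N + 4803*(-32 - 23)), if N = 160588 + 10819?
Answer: I*√92758 ≈ 304.56*I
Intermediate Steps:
N = 171407
√(N + 4803*(-32 - 23)) = √(171407 + 4803*(-32 - 23)) = √(171407 + 4803*(-55)) = √(171407 - 264165) = √(-92758) = I*√92758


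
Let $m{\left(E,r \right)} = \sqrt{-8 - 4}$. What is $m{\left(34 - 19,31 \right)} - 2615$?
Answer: $-2615 + 2 i \sqrt{3} \approx -2615.0 + 3.4641 i$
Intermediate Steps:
$m{\left(E,r \right)} = 2 i \sqrt{3}$ ($m{\left(E,r \right)} = \sqrt{-12} = 2 i \sqrt{3}$)
$m{\left(34 - 19,31 \right)} - 2615 = 2 i \sqrt{3} - 2615 = -2615 + 2 i \sqrt{3}$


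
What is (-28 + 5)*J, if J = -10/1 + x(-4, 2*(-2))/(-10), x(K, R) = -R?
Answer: 1196/5 ≈ 239.20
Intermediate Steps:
J = -52/5 (J = -10/1 - 2*(-2)/(-10) = -10*1 - 1*(-4)*(-⅒) = -10 + 4*(-⅒) = -10 - ⅖ = -52/5 ≈ -10.400)
(-28 + 5)*J = (-28 + 5)*(-52/5) = -23*(-52/5) = 1196/5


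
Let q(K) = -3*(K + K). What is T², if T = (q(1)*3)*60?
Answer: 1166400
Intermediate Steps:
q(K) = -6*K
T = -1080 (T = (-6*1*3)*60 = -6*3*60 = -18*60 = -1080)
T² = (-1080)² = 1166400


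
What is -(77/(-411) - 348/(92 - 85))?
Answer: 143567/2877 ≈ 49.902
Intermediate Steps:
-(77/(-411) - 348/(92 - 85)) = -(77*(-1/411) - 348/7) = -(-77/411 - 348*⅐) = -(-77/411 - 348/7) = -1*(-143567/2877) = 143567/2877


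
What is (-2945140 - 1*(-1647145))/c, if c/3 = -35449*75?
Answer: 86533/531735 ≈ 0.16274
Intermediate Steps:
c = -7976025 (c = 3*(-35449*75) = 3*(-2658675) = -7976025)
(-2945140 - 1*(-1647145))/c = (-2945140 - 1*(-1647145))/(-7976025) = (-2945140 + 1647145)*(-1/7976025) = -1297995*(-1/7976025) = 86533/531735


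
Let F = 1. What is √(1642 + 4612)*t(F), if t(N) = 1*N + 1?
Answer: 2*√6254 ≈ 158.16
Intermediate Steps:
t(N) = 1 + N (t(N) = N + 1 = 1 + N)
√(1642 + 4612)*t(F) = √(1642 + 4612)*(1 + 1) = √6254*2 = 2*√6254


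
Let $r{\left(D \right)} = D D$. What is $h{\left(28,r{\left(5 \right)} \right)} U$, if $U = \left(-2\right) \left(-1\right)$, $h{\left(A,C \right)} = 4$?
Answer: $8$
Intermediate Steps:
$r{\left(D \right)} = D^{2}$
$U = 2$
$h{\left(28,r{\left(5 \right)} \right)} U = 4 \cdot 2 = 8$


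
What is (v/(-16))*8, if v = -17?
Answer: 17/2 ≈ 8.5000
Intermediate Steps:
(v/(-16))*8 = (-17/(-16))*8 = -1/16*(-17)*8 = (17/16)*8 = 17/2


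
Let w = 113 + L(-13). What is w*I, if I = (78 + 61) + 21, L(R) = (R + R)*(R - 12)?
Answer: 122080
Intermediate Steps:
L(R) = 2*R*(-12 + R) (L(R) = (2*R)*(-12 + R) = 2*R*(-12 + R))
I = 160 (I = 139 + 21 = 160)
w = 763 (w = 113 + 2*(-13)*(-12 - 13) = 113 + 2*(-13)*(-25) = 113 + 650 = 763)
w*I = 763*160 = 122080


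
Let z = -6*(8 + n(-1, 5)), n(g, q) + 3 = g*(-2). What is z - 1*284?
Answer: -326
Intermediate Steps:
n(g, q) = -3 - 2*g (n(g, q) = -3 + g*(-2) = -3 - 2*g)
z = -42 (z = -6*(8 + (-3 - 2*(-1))) = -6*(8 + (-3 + 2)) = -6*(8 - 1) = -6*7 = -42)
z - 1*284 = -42 - 1*284 = -42 - 284 = -326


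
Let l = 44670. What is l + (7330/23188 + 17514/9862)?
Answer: 2553904126153/57170014 ≈ 44672.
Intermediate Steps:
l + (7330/23188 + 17514/9862) = 44670 + (7330/23188 + 17514/9862) = 44670 + (7330*(1/23188) + 17514*(1/9862)) = 44670 + (3665/11594 + 8757/4931) = 44670 + 119600773/57170014 = 2553904126153/57170014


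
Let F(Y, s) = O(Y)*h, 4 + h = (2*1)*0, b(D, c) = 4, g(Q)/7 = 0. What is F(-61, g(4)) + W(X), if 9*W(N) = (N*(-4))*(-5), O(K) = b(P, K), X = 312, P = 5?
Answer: 2032/3 ≈ 677.33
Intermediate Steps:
g(Q) = 0 (g(Q) = 7*0 = 0)
O(K) = 4
h = -4 (h = -4 + (2*1)*0 = -4 + 2*0 = -4 + 0 = -4)
F(Y, s) = -16 (F(Y, s) = 4*(-4) = -16)
W(N) = 20*N/9 (W(N) = ((N*(-4))*(-5))/9 = (-4*N*(-5))/9 = (20*N)/9 = 20*N/9)
F(-61, g(4)) + W(X) = -16 + (20/9)*312 = -16 + 2080/3 = 2032/3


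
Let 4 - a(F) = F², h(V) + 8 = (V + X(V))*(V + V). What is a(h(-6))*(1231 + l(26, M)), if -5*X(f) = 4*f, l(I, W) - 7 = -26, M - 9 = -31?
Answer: -1119888/25 ≈ -44796.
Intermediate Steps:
M = -22 (M = 9 - 31 = -22)
l(I, W) = -19 (l(I, W) = 7 - 26 = -19)
X(f) = -4*f/5
h(V) = -8 + 2*V²/5 (h(V) = -8 + (V - 4*V/5)*(V + V) = -8 + (V/5)*(2*V) = -8 + 2*V²/5)
a(F) = 4 - F²
a(h(-6))*(1231 + l(26, M)) = (4 - (-8 + (⅖)*(-6)²)²)*(1231 - 19) = (4 - (-8 + (⅖)*36)²)*1212 = (4 - (-8 + 72/5)²)*1212 = (4 - (32/5)²)*1212 = (4 - 1*1024/25)*1212 = (4 - 1024/25)*1212 = -924/25*1212 = -1119888/25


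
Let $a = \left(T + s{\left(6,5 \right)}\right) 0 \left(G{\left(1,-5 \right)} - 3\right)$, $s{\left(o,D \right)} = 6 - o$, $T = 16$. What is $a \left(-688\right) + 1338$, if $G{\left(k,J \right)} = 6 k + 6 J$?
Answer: $1338$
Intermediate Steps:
$G{\left(k,J \right)} = 6 J + 6 k$
$a = 0$ ($a = \left(16 + \left(6 - 6\right)\right) 0 \left(\left(6 \left(-5\right) + 6 \cdot 1\right) - 3\right) = \left(16 + \left(6 - 6\right)\right) 0 \left(\left(-30 + 6\right) - 3\right) = \left(16 + 0\right) 0 \left(-24 - 3\right) = 16 \cdot 0 \left(-27\right) = 16 \cdot 0 = 0$)
$a \left(-688\right) + 1338 = 0 \left(-688\right) + 1338 = 0 + 1338 = 1338$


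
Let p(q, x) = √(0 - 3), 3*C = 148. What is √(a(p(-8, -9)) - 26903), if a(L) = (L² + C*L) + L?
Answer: √(-242154 + 453*I*√3)/3 ≈ 0.26574 + 164.03*I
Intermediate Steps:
C = 148/3 (C = (⅓)*148 = 148/3 ≈ 49.333)
p(q, x) = I*√3 (p(q, x) = √(-3) = I*√3)
a(L) = L² + 151*L/3 (a(L) = (L² + 148*L/3) + L = L² + 151*L/3)
√(a(p(-8, -9)) - 26903) = √((I*√3)*(151 + 3*(I*√3))/3 - 26903) = √((I*√3)*(151 + 3*I*√3)/3 - 26903) = √(I*√3*(151 + 3*I*√3)/3 - 26903) = √(-26903 + I*√3*(151 + 3*I*√3)/3)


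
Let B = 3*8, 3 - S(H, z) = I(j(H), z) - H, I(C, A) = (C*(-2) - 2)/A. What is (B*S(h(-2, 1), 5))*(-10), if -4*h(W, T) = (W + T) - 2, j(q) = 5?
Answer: -1476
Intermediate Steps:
I(C, A) = (-2 - 2*C)/A (I(C, A) = (-2*C - 2)/A = (-2 - 2*C)/A)
h(W, T) = 1/2 - T/4 - W/4 (h(W, T) = -((W + T) - 2)/4 = -((T + W) - 2)/4 = -(-2 + T + W)/4 = 1/2 - T/4 - W/4)
S(H, z) = 3 + H + 12/z (S(H, z) = 3 - (2*(-1 - 1*5)/z - H) = 3 - (2*(-1 - 5)/z - H) = 3 - (2*(-6)/z - H) = 3 - (-12/z - H) = 3 - (-H - 12/z) = 3 + (H + 12/z) = 3 + H + 12/z)
B = 24
(B*S(h(-2, 1), 5))*(-10) = (24*(3 + (1/2 - 1/4*1 - 1/4*(-2)) + 12/5))*(-10) = (24*(3 + (1/2 - 1/4 + 1/2) + 12*(1/5)))*(-10) = (24*(3 + 3/4 + 12/5))*(-10) = (24*(123/20))*(-10) = (738/5)*(-10) = -1476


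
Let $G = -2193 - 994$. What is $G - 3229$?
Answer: $-6416$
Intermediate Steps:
$G = -3187$ ($G = -2193 - 994 = -3187$)
$G - 3229 = -3187 - 3229 = -6416$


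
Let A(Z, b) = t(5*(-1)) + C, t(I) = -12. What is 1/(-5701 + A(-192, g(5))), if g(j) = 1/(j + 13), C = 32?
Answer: -1/5681 ≈ -0.00017603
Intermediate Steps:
g(j) = 1/(13 + j)
A(Z, b) = 20 (A(Z, b) = -12 + 32 = 20)
1/(-5701 + A(-192, g(5))) = 1/(-5701 + 20) = 1/(-5681) = -1/5681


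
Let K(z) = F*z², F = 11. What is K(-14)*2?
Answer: 4312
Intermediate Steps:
K(z) = 11*z²
K(-14)*2 = (11*(-14)²)*2 = (11*196)*2 = 2156*2 = 4312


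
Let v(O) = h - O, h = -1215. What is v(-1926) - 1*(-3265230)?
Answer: 3265941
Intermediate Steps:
v(O) = -1215 - O
v(-1926) - 1*(-3265230) = (-1215 - 1*(-1926)) - 1*(-3265230) = (-1215 + 1926) + 3265230 = 711 + 3265230 = 3265941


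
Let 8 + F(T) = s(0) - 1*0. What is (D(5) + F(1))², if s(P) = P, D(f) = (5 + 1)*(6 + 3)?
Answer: 2116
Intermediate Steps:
D(f) = 54 (D(f) = 6*9 = 54)
F(T) = -8 (F(T) = -8 + (0 - 1*0) = -8 + (0 + 0) = -8 + 0 = -8)
(D(5) + F(1))² = (54 - 8)² = 46² = 2116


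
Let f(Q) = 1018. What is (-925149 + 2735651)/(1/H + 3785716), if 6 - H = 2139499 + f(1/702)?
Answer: 3875399446522/8103366740875 ≈ 0.47825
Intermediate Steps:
H = -2140511 (H = 6 - (2139499 + 1018) = 6 - 1*2140517 = 6 - 2140517 = -2140511)
(-925149 + 2735651)/(1/H + 3785716) = (-925149 + 2735651)/(1/(-2140511) + 3785716) = 1810502/(-1/2140511 + 3785716) = 1810502/(8103366740875/2140511) = 1810502*(2140511/8103366740875) = 3875399446522/8103366740875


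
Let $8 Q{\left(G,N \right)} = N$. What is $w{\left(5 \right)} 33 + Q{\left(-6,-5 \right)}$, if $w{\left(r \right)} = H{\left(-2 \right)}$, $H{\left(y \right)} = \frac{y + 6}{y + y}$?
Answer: $- \frac{269}{8} \approx -33.625$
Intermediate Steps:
$H{\left(y \right)} = \frac{6 + y}{2 y}$
$w{\left(r \right)} = -1$ ($w{\left(r \right)} = \frac{6 - 2}{2 \left(-2\right)} = \frac{1}{2} \left(- \frac{1}{2}\right) 4 = -1$)
$Q{\left(G,N \right)} = \frac{N}{8}$
$w{\left(5 \right)} 33 + Q{\left(-6,-5 \right)} = \left(-1\right) 33 + \frac{1}{8} \left(-5\right) = -33 - \frac{5}{8} = - \frac{269}{8}$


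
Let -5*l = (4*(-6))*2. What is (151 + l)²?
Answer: 644809/25 ≈ 25792.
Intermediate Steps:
l = 48/5 (l = -4*(-6)*2/5 = -(-24)*2/5 = -⅕*(-48) = 48/5 ≈ 9.6000)
(151 + l)² = (151 + 48/5)² = (803/5)² = 644809/25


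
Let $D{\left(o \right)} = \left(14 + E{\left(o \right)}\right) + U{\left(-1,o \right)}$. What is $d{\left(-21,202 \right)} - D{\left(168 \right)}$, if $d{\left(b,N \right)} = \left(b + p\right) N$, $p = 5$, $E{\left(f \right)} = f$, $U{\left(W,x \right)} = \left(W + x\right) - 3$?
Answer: $-3578$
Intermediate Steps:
$U{\left(W,x \right)} = -3 + W + x$
$d{\left(b,N \right)} = N \left(5 + b\right)$ ($d{\left(b,N \right)} = \left(b + 5\right) N = \left(5 + b\right) N = N \left(5 + b\right)$)
$D{\left(o \right)} = 10 + 2 o$ ($D{\left(o \right)} = \left(14 + o\right) - \left(4 - o\right) = \left(14 + o\right) + \left(-4 + o\right) = 10 + 2 o$)
$d{\left(-21,202 \right)} - D{\left(168 \right)} = 202 \left(5 - 21\right) - \left(10 + 2 \cdot 168\right) = 202 \left(-16\right) - \left(10 + 336\right) = -3232 - 346 = -3578$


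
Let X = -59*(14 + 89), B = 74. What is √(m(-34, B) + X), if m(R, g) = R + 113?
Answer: I*√5998 ≈ 77.447*I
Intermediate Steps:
m(R, g) = 113 + R
X = -6077 (X = -59*103 = -6077)
√(m(-34, B) + X) = √((113 - 34) - 6077) = √(79 - 6077) = √(-5998) = I*√5998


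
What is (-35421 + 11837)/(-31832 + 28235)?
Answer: 2144/327 ≈ 6.5566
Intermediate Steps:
(-35421 + 11837)/(-31832 + 28235) = -23584/(-3597) = -23584*(-1/3597) = 2144/327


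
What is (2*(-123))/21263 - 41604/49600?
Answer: -224206863/263661200 ≈ -0.85036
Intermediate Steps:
(2*(-123))/21263 - 41604/49600 = -246*1/21263 - 41604*1/49600 = -246/21263 - 10401/12400 = -224206863/263661200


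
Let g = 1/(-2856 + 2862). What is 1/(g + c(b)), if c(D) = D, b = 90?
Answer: 6/541 ≈ 0.011091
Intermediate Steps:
g = 1/6 ≈ 0.16667
1/(g + c(b)) = 1/(1/6 + 90) = 1/(541/6) = 6/541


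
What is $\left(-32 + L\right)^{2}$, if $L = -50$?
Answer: $6724$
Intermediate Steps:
$\left(-32 + L\right)^{2} = \left(-32 - 50\right)^{2} = \left(-82\right)^{2} = 6724$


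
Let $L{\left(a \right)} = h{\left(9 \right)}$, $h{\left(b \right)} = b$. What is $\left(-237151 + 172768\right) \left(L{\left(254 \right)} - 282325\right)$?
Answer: $18176351028$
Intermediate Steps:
$L{\left(a \right)} = 9$
$\left(-237151 + 172768\right) \left(L{\left(254 \right)} - 282325\right) = \left(-237151 + 172768\right) \left(9 - 282325\right) = \left(-64383\right) \left(-282316\right) = 18176351028$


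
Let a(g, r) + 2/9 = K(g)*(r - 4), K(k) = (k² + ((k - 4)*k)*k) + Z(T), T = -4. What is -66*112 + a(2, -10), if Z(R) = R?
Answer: -65522/9 ≈ -7280.2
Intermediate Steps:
K(k) = -4 + k² + k²*(-4 + k) (K(k) = (k² + ((k - 4)*k)*k) - 4 = (k² + ((-4 + k)*k)*k) - 4 = (k² + (k*(-4 + k))*k) - 4 = (k² + k²*(-4 + k)) - 4 = -4 + k² + k²*(-4 + k))
a(g, r) = -2/9 + (-4 + r)*(-4 + g³ - 3*g²) (a(g, r) = -2/9 + (-4 + g³ - 3*g²)*(r - 4) = -2/9 + (-4 + g³ - 3*g²)*(-4 + r) = -2/9 + (-4 + r)*(-4 + g³ - 3*g²))
-66*112 + a(2, -10) = -66*112 + (142/9 - 4*2³ + 12*2² - 1*(-10)*(4 - 1*2³ + 3*2²)) = -7392 + (142/9 - 4*8 + 12*4 - 1*(-10)*(4 - 1*8 + 3*4)) = -7392 + (142/9 - 32 + 48 - 1*(-10)*(4 - 8 + 12)) = -7392 + (142/9 - 32 + 48 - 1*(-10)*8) = -7392 + (142/9 - 32 + 48 + 80) = -7392 + 1006/9 = -65522/9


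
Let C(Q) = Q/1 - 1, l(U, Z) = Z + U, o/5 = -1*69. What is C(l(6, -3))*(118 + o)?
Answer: -454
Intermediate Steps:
o = -345 (o = 5*(-1*69) = 5*(-69) = -345)
l(U, Z) = U + Z
C(Q) = -1 + Q (C(Q) = Q*1 - 1 = Q - 1 = -1 + Q)
C(l(6, -3))*(118 + o) = (-1 + (6 - 3))*(118 - 345) = (-1 + 3)*(-227) = 2*(-227) = -454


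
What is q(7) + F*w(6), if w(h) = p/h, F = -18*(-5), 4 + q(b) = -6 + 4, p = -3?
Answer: -51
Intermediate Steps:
q(b) = -6 (q(b) = -4 + (-6 + 4) = -4 - 2 = -6)
F = 90
w(h) = -3/h
q(7) + F*w(6) = -6 + 90*(-3/6) = -6 + 90*(-3*⅙) = -6 + 90*(-½) = -6 - 45 = -51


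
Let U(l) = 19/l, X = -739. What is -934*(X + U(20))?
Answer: 6893387/10 ≈ 6.8934e+5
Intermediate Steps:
-934*(X + U(20)) = -934*(-739 + 19/20) = -934*(-14761/20) = 6893387/10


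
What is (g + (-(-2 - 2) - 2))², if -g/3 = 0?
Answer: 4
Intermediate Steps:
g = 0 (g = -3*0 = 0)
(g + (-(-2 - 2) - 2))² = (0 + (-(-2 - 2) - 2))² = (0 + (-1*(-4) - 2))² = (0 + (4 - 2))² = (0 + 2)² = 2² = 4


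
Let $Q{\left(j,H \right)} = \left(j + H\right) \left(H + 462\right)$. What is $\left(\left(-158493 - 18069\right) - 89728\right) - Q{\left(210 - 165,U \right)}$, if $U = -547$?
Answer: $-308960$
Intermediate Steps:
$Q{\left(j,H \right)} = \left(462 + H\right) \left(H + j\right)$ ($Q{\left(j,H \right)} = \left(H + j\right) \left(462 + H\right) = \left(462 + H\right) \left(H + j\right)$)
$\left(\left(-158493 - 18069\right) - 89728\right) - Q{\left(210 - 165,U \right)} = \left(\left(-158493 - 18069\right) - 89728\right) - \left(\left(-547\right)^{2} + 462 \left(-547\right) + 462 \left(210 - 165\right) - 547 \left(210 - 165\right)\right) = \left(-176562 - 89728\right) - \left(299209 - 252714 + 462 \cdot 45 - 24615\right) = -266290 - \left(299209 - 252714 + 20790 - 24615\right) = -266290 - 42670 = -308960$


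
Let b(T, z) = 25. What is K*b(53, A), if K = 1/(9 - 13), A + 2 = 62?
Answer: -25/4 ≈ -6.2500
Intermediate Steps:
A = 60 (A = -2 + 62 = 60)
K = -¼ (K = 1/(-4) = -¼ ≈ -0.25000)
K*b(53, A) = -¼*25 = -25/4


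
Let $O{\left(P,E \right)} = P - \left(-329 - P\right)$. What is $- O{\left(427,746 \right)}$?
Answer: $-1183$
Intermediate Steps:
$O{\left(P,E \right)} = 329 + 2 P$ ($O{\left(P,E \right)} = P + \left(329 + P\right) = 329 + 2 P$)
$- O{\left(427,746 \right)} = - (329 + 2 \cdot 427) = - (329 + 854) = \left(-1\right) 1183 = -1183$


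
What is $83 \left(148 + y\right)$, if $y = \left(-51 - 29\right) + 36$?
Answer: $8632$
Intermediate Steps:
$y = -44$ ($y = -80 + 36 = -44$)
$83 \left(148 + y\right) = 83 \left(148 - 44\right) = 83 \cdot 104 = 8632$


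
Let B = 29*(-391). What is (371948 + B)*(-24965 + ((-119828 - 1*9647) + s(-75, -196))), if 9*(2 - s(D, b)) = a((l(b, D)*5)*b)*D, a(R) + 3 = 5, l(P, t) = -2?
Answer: -55685722592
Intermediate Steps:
B = -11339
a(R) = 2 (a(R) = -3 + 5 = 2)
s(D, b) = 2 - 2*D/9
(371948 + B)*(-24965 + ((-119828 - 1*9647) + s(-75, -196))) = (371948 - 11339)*(-24965 + ((-119828 - 1*9647) + (2 - 2/9*(-75)))) = 360609*(-24965 + ((-119828 - 9647) + (2 + 50/3))) = 360609*(-24965 + (-129475 + 56/3)) = 360609*(-24965 - 388369/3) = 360609*(-463264/3) = -55685722592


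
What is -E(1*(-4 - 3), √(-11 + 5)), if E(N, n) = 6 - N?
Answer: -13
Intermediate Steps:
-E(1*(-4 - 3), √(-11 + 5)) = -(6 - (-4 - 3)) = -(6 - (-7)) = -(6 - 1*(-7)) = -(6 + 7) = -1*13 = -13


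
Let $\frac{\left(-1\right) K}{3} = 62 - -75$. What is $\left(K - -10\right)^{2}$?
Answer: $160801$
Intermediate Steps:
$K = -411$ ($K = - 3 \left(62 - -75\right) = - 3 \left(62 + 75\right) = \left(-3\right) 137 = -411$)
$\left(K - -10\right)^{2} = \left(-411 - -10\right)^{2} = \left(-411 + \left(-27 + 37\right)\right)^{2} = \left(-411 + 10\right)^{2} = \left(-401\right)^{2} = 160801$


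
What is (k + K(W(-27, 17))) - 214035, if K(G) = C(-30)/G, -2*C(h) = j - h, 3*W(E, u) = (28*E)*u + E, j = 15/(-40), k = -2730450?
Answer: -67416928481/22896 ≈ -2.9445e+6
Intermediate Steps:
j = -3/8 (j = 15*(-1/40) = -3/8 ≈ -0.37500)
W(E, u) = E/3 + 28*E*u/3 (W(E, u) = ((28*E)*u + E)/3 = (28*E*u + E)/3 = (E + 28*E*u)/3 = E/3 + 28*E*u/3)
C(h) = 3/16 + h/2 (C(h) = -(-3/8 - h)/2 = 3/16 + h/2)
K(G) = -237/(16*G) (K(G) = (3/16 + (1/2)*(-30))/G = (3/16 - 15)/G = -237/(16*G))
(k + K(W(-27, 17))) - 214035 = (-2730450 - 237*(-1/(9*(1 + 28*17)))/16) - 214035 = (-2730450 - 237*(-1/(9*(1 + 476)))/16) - 214035 = (-2730450 - 237/(16*((1/3)*(-27)*477))) - 214035 = (-2730450 - 237/16/(-4293)) - 214035 = (-2730450 - 237/16*(-1/4293)) - 214035 = (-2730450 + 79/22896) - 214035 = -62516383121/22896 - 214035 = -67416928481/22896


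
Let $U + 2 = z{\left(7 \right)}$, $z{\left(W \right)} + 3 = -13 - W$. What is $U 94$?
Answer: $-2350$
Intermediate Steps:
$z{\left(W \right)} = -16 - W$ ($z{\left(W \right)} = -3 - \left(13 + W\right) = -16 - W$)
$U = -25$ ($U = -2 - 23 = -25$)
$U 94 = \left(-25\right) 94 = -2350$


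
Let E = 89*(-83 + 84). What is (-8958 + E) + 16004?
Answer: 7135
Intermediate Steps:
E = 89 (E = 89*1 = 89)
(-8958 + E) + 16004 = (-8958 + 89) + 16004 = -8869 + 16004 = 7135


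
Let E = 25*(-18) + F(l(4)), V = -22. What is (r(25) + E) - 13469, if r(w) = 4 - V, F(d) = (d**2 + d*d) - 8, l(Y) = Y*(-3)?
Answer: -13613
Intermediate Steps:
l(Y) = -3*Y
F(d) = -8 + 2*d**2 (F(d) = (d**2 + d**2) - 8 = 2*d**2 - 8 = -8 + 2*d**2)
E = -170 (E = 25*(-18) + (-8 + 2*(-3*4)**2) = -450 + (-8 + 2*(-12)**2) = -450 + (-8 + 2*144) = -450 + (-8 + 288) = -450 + 280 = -170)
r(w) = 26 (r(w) = 4 - 1*(-22) = 4 + 22 = 26)
(r(25) + E) - 13469 = (26 - 170) - 13469 = -144 - 13469 = -13613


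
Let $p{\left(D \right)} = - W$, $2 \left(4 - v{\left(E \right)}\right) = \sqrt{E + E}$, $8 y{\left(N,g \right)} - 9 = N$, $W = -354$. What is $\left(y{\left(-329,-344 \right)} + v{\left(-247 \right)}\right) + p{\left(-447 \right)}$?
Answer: $318 - \frac{i \sqrt{494}}{2} \approx 318.0 - 11.113 i$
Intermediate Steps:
$y{\left(N,g \right)} = \frac{9}{8} + \frac{N}{8}$
$v{\left(E \right)} = 4 - \frac{\sqrt{2} \sqrt{E}}{2}$ ($v{\left(E \right)} = 4 - \frac{\sqrt{E + E}}{2} = 4 - \frac{\sqrt{2 E}}{2} = 4 - \frac{\sqrt{2} \sqrt{E}}{2}$)
$p{\left(D \right)} = 354$ ($p{\left(D \right)} = \left(-1\right) \left(-354\right) = 354$)
$\left(y{\left(-329,-344 \right)} + v{\left(-247 \right)}\right) + p{\left(-447 \right)} = \left(\left(\frac{9}{8} + \frac{1}{8} \left(-329\right)\right) + \left(4 - \frac{\sqrt{2} \sqrt{-247}}{2}\right)\right) + 354 = \left(\left(\frac{9}{8} - \frac{329}{8}\right) + \left(4 - \frac{\sqrt{2} i \sqrt{247}}{2}\right)\right) + 354 = \left(-40 + \left(4 - \frac{i \sqrt{494}}{2}\right)\right) + 354 = \left(-36 - \frac{i \sqrt{494}}{2}\right) + 354 = 318 - \frac{i \sqrt{494}}{2}$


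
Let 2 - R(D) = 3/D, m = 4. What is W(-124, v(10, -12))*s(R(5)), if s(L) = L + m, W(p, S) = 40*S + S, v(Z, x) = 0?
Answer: 0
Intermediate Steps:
W(p, S) = 41*S
R(D) = 2 - 3/D
s(L) = 4 + L (s(L) = L + 4 = 4 + L)
W(-124, v(10, -12))*s(R(5)) = (41*0)*(4 + (2 - 3/5)) = 0*(4 + (2 - 3*⅕)) = 0*(4 + (2 - ⅗)) = 0*(4 + 7/5) = 0*(27/5) = 0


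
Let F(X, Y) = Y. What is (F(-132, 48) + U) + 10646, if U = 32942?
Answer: 43636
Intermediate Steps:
(F(-132, 48) + U) + 10646 = (48 + 32942) + 10646 = 32990 + 10646 = 43636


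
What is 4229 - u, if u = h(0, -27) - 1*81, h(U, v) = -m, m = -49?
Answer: 4261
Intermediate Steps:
h(U, v) = 49 (h(U, v) = -1*(-49) = 49)
u = -32 (u = 49 - 1*81 = 49 - 81 = -32)
4229 - u = 4229 - 1*(-32) = 4229 + 32 = 4261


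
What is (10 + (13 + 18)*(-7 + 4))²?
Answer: 6889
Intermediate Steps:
(10 + (13 + 18)*(-7 + 4))² = (10 + 31*(-3))² = (10 - 93)² = (-83)² = 6889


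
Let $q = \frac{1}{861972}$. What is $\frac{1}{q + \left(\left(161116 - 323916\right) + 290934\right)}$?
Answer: $\frac{861972}{110447920249} \approx 7.8043 \cdot 10^{-6}$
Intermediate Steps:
$q = \frac{1}{861972} \approx 1.1601 \cdot 10^{-6}$
$\frac{1}{q + \left(\left(161116 - 323916\right) + 290934\right)} = \frac{1}{\frac{1}{861972} + \left(\left(161116 - 323916\right) + 290934\right)} = \frac{1}{\frac{1}{861972} + \left(-162800 + 290934\right)} = \frac{1}{\frac{1}{861972} + 128134} = \frac{1}{\frac{110447920249}{861972}} = \frac{861972}{110447920249}$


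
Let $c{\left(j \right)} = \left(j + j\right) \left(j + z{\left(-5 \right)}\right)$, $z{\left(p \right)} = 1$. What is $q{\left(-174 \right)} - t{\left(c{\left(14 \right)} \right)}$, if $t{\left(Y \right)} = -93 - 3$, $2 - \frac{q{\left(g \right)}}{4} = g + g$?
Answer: $1496$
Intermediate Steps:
$q{\left(g \right)} = 8 - 8 g$ ($q{\left(g \right)} = 8 - 4 \left(g + g\right) = 8 - 4 \cdot 2 g = 8 - 8 g$)
$c{\left(j \right)} = 2 j \left(1 + j\right)$ ($c{\left(j \right)} = \left(j + j\right) \left(j + 1\right) = 2 j \left(1 + j\right)$)
$t{\left(Y \right)} = -96$
$q{\left(-174 \right)} - t{\left(c{\left(14 \right)} \right)} = \left(8 - -1392\right) - -96 = \left(8 + 1392\right) + 96 = 1400 + 96 = 1496$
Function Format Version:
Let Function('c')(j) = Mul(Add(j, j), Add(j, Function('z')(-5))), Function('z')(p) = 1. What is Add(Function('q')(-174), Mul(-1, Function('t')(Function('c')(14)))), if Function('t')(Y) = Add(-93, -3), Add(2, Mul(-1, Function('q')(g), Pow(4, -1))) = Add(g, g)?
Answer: 1496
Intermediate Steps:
Function('q')(g) = Add(8, Mul(-8, g)) (Function('q')(g) = Add(8, Mul(-4, Add(g, g))) = Add(8, Mul(-4, Mul(2, g))) = Add(8, Mul(-8, g)))
Function('c')(j) = Mul(2, j, Add(1, j)) (Function('c')(j) = Mul(Add(j, j), Add(j, 1)) = Mul(Mul(2, j), Add(1, j)) = Mul(2, j, Add(1, j)))
Function('t')(Y) = -96
Add(Function('q')(-174), Mul(-1, Function('t')(Function('c')(14)))) = Add(Add(8, Mul(-8, -174)), Mul(-1, -96)) = Add(Add(8, 1392), 96) = Add(1400, 96) = 1496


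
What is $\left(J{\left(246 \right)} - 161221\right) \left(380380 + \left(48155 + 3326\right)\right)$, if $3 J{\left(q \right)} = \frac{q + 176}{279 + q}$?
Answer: $- \frac{109659290847233}{1575} \approx -6.9625 \cdot 10^{10}$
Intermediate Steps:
$J{\left(q \right)} = \frac{176 + q}{3 \left(279 + q\right)}$ ($J{\left(q \right)} = \frac{\left(q + 176\right) \frac{1}{279 + q}}{3} = \frac{\left(176 + q\right) \frac{1}{279 + q}}{3} = \frac{\frac{1}{279 + q} \left(176 + q\right)}{3} = \frac{176 + q}{3 \left(279 + q\right)}$)
$\left(J{\left(246 \right)} - 161221\right) \left(380380 + \left(48155 + 3326\right)\right) = \left(\frac{176 + 246}{3 \left(279 + 246\right)} - 161221\right) \left(380380 + \left(48155 + 3326\right)\right) = \left(\frac{1}{3} \cdot \frac{1}{525} \cdot 422 - 161221\right) \left(380380 + 51481\right) = \left(\frac{1}{3} \cdot \frac{1}{525} \cdot 422 - 161221\right) 431861 = \left(\frac{422}{1575} - 161221\right) 431861 = \left(- \frac{253922653}{1575}\right) 431861 = - \frac{109659290847233}{1575}$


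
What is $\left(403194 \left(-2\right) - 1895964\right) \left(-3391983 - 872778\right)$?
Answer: $11524885417872$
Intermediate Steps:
$\left(403194 \left(-2\right) - 1895964\right) \left(-3391983 - 872778\right) = \left(-806388 - 1895964\right) \left(-4264761\right) = \left(-2702352\right) \left(-4264761\right) = 11524885417872$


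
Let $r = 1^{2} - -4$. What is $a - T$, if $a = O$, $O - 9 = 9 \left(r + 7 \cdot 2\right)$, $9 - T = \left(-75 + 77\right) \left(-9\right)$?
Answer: $153$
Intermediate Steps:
$r = 5$ ($r = 1 + 4 = 5$)
$T = 27$ ($T = 9 - \left(-75 + 77\right) \left(-9\right) = 9 - 2 \left(-9\right) = 9 - -18 = 9 + 18 = 27$)
$O = 180$ ($O = 9 + 9 \left(5 + 7 \cdot 2\right) = 9 + 9 \left(5 + 14\right) = 9 + 9 \cdot 19 = 9 + 171 = 180$)
$a = 180$
$a - T = 180 - 27 = 153$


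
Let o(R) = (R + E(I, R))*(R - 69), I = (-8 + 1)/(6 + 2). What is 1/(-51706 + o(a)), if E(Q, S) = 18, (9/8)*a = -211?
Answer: -81/664652 ≈ -0.00012187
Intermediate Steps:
a = -1688/9 (a = (8/9)*(-211) = -1688/9 ≈ -187.56)
I = -7/8 ≈ -0.87500
o(R) = (-69 + R)*(18 + R) (o(R) = (R + 18)*(R - 69) = (18 + R)*(-69 + R) = (-69 + R)*(18 + R))
1/(-51706 + o(a)) = 1/(-51706 + (-1242 + (-1688/9)² - 51*(-1688/9))) = 1/(-51706 + (-1242 + 2849344/81 + 28696/3)) = 1/(-51706 + 3523534/81) = 1/(-664652/81) = -81/664652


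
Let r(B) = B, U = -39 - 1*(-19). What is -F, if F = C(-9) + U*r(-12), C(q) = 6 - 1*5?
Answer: -241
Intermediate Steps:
U = -20 (U = -39 + 19 = -20)
C(q) = 1 (C(q) = 6 - 5 = 1)
F = 241 (F = 1 - 20*(-12) = 1 + 240 = 241)
-F = -1*241 = -241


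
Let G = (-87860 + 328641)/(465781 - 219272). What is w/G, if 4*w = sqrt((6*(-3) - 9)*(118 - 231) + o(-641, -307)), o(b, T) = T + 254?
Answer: 246509*sqrt(2998)/963124 ≈ 14.014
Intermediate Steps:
o(b, T) = 254 + T
w = sqrt(2998)/4 (w = sqrt((6*(-3) - 9)*(118 - 231) + (254 - 307))/4 = sqrt((-18 - 9)*(-113) - 53)/4 = sqrt(-27*(-113) - 53)/4 = sqrt(3051 - 53)/4 = sqrt(2998)/4 ≈ 13.688)
G = 240781/246509 ≈ 0.97676
w/G = (sqrt(2998)/4)/(240781/246509) = (sqrt(2998)/4)*(246509/240781) = 246509*sqrt(2998)/963124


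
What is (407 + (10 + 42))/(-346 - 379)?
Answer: -459/725 ≈ -0.63310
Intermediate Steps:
(407 + (10 + 42))/(-346 - 379) = (407 + 52)/(-725) = 459*(-1/725) = -459/725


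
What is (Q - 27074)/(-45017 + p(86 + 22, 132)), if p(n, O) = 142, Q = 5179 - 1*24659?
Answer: 46554/44875 ≈ 1.0374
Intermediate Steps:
Q = -19480 (Q = 5179 - 24659 = -19480)
(Q - 27074)/(-45017 + p(86 + 22, 132)) = (-19480 - 27074)/(-45017 + 142) = -46554/(-44875) = -46554*(-1/44875) = 46554/44875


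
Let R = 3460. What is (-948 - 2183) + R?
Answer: 329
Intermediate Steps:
(-948 - 2183) + R = (-948 - 2183) + 3460 = -3131 + 3460 = 329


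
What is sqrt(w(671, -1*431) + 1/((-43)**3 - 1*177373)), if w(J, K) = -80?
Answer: I*sqrt(1952288095)/4940 ≈ 8.9443*I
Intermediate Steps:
sqrt(w(671, -1*431) + 1/((-43)**3 - 1*177373)) = sqrt(-80 + 1/((-43)**3 - 1*177373)) = sqrt(-80 + 1/(-79507 - 177373)) = sqrt(-80 + 1/(-256880)) = sqrt(-80 - 1/256880) = sqrt(-20550401/256880) = I*sqrt(1952288095)/4940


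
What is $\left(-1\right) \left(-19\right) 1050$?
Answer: $19950$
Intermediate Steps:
$\left(-1\right) \left(-19\right) 1050 = 19 \cdot 1050 = 19950$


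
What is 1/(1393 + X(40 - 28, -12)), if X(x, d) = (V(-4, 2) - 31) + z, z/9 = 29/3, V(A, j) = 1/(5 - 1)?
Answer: 4/5797 ≈ 0.00069001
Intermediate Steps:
V(A, j) = ¼ (V(A, j) = 1/4 = ¼)
z = 87 (z = 9*(29/3) = 87)
X(x, d) = 225/4 (X(x, d) = (¼ - 31) + 87 = -123/4 + 87 = 225/4)
1/(1393 + X(40 - 28, -12)) = 1/(1393 + 225/4) = 1/(5797/4) = 4/5797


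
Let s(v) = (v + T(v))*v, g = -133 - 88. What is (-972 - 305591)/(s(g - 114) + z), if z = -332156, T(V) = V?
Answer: 306563/107706 ≈ 2.8463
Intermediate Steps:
g = -221
s(v) = 2*v² (s(v) = (v + v)*v = (2*v)*v = 2*v²)
(-972 - 305591)/(s(g - 114) + z) = (-972 - 305591)/(2*(-221 - 114)² - 332156) = -306563/(2*(-335)² - 332156) = -306563/(2*112225 - 332156) = -306563/(224450 - 332156) = -306563/(-107706) = -306563*(-1/107706) = 306563/107706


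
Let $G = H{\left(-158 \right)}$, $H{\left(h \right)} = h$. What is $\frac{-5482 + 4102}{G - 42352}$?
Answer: $\frac{46}{1417} \approx 0.032463$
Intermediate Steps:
$G = -158$
$\frac{-5482 + 4102}{G - 42352} = \frac{-5482 + 4102}{-158 - 42352} = - \frac{1380}{-42510} = \left(-1380\right) \left(- \frac{1}{42510}\right) = \frac{46}{1417}$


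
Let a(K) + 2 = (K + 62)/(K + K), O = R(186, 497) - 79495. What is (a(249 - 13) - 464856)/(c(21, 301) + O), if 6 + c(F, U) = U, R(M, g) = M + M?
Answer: 109706339/18603408 ≈ 5.8971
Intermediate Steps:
R(M, g) = 2*M
c(F, U) = -6 + U
O = -79123 (O = 2*186 - 79495 = 372 - 79495 = -79123)
a(K) = -2 + (62 + K)/(2*K) (a(K) = -2 + (K + 62)/(K + K) = -2 + (62 + K)/((2*K)) = -2 + (62 + K)*(1/(2*K)) = -2 + (62 + K)/(2*K))
(a(249 - 13) - 464856)/(c(21, 301) + O) = ((-3/2 + 31/(249 - 13)) - 464856)/((-6 + 301) - 79123) = ((-3/2 + 31/236) - 464856)/(295 - 79123) = ((-3/2 + 31*(1/236)) - 464856)/(-78828) = ((-3/2 + 31/236) - 464856)*(-1/78828) = (-323/236 - 464856)*(-1/78828) = -109706339/236*(-1/78828) = 109706339/18603408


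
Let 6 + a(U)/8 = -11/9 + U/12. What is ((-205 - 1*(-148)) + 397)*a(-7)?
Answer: -191080/9 ≈ -21231.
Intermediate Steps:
a(U) = -520/9 + 2*U/3 (a(U) = -48 + 8*(-11/9 + U/12) = -48 + (-88/9 + 2*U/3) = -520/9 + 2*U/3)
((-205 - 1*(-148)) + 397)*a(-7) = ((-205 - 1*(-148)) + 397)*(-520/9 + (2/3)*(-7)) = ((-205 + 148) + 397)*(-520/9 - 14/3) = (-57 + 397)*(-562/9) = 340*(-562/9) = -191080/9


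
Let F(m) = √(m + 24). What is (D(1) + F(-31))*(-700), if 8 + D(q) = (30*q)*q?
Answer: -15400 - 700*I*√7 ≈ -15400.0 - 1852.0*I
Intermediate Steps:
D(q) = -8 + 30*q² (D(q) = -8 + (30*q)*q = -8 + 30*q²)
F(m) = √(24 + m)
(D(1) + F(-31))*(-700) = ((-8 + 30*1²) + √(24 - 31))*(-700) = ((-8 + 30*1) + √(-7))*(-700) = ((-8 + 30) + I*√7)*(-700) = (22 + I*√7)*(-700) = -15400 - 700*I*√7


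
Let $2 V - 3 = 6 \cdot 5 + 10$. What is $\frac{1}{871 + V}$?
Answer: $\frac{2}{1785} \approx 0.0011204$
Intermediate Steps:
$V = \frac{43}{2}$ ($V = \frac{3}{2} + \frac{6 \cdot 5 + 10}{2} = \frac{3}{2} + \frac{30 + 10}{2} = \frac{3}{2} + \frac{1}{2} \cdot 40 = \frac{3}{2} + 20 = \frac{43}{2} \approx 21.5$)
$\frac{1}{871 + V} = \frac{1}{871 + \frac{43}{2}} = \frac{1}{\frac{1785}{2}} = \frac{2}{1785}$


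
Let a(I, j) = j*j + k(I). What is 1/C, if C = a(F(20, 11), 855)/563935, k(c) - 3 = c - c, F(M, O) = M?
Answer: 563935/731028 ≈ 0.77143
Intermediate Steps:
k(c) = 3 (k(c) = 3 + (c - c) = 3 + 0 = 3)
a(I, j) = 3 + j² (a(I, j) = j*j + 3 = j² + 3 = 3 + j²)
C = 731028/563935 (C = (3 + 855²)/563935 = (3 + 731025)*(1/563935) = 731028*(1/563935) = 731028/563935 ≈ 1.2963)
1/C = 1/(731028/563935) = 563935/731028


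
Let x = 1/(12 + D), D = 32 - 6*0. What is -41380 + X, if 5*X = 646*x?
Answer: -4551477/110 ≈ -41377.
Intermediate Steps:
D = 32 (D = 32 - 1*0 = 32 + 0 = 32)
x = 1/44 (x = 1/(12 + 32) = 1/44 ≈ 0.022727)
X = 323/110 (X = (646*(1/44))/5 = (⅕)*(323/22) = 323/110 ≈ 2.9364)
-41380 + X = -41380 + 323/110 = -4551477/110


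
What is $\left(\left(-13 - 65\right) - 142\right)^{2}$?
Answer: $48400$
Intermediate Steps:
$\left(\left(-13 - 65\right) - 142\right)^{2} = \left(-78 - 142\right)^{2} = \left(-220\right)^{2} = 48400$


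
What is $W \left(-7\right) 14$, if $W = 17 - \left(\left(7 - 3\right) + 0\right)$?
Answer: $-1274$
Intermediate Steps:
$W = 13$ ($W = 17 - \left(4 + 0\right) = 17 - 4 = 13$)
$W \left(-7\right) 14 = 13 \left(-7\right) 14 = \left(-91\right) 14 = -1274$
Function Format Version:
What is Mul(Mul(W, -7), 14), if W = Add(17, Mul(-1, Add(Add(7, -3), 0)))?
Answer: -1274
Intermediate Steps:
W = 13 (W = Add(17, Mul(-1, Add(4, 0))) = Add(17, Mul(-1, 4)) = Add(17, -4) = 13)
Mul(Mul(W, -7), 14) = Mul(Mul(13, -7), 14) = Mul(-91, 14) = -1274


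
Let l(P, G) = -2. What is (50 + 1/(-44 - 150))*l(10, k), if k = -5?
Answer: -9699/97 ≈ -99.990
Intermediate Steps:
(50 + 1/(-44 - 150))*l(10, k) = (50 + 1/(-44 - 150))*(-2) = (50 + 1/(-194))*(-2) = (50 - 1/194)*(-2) = (9699/194)*(-2) = -9699/97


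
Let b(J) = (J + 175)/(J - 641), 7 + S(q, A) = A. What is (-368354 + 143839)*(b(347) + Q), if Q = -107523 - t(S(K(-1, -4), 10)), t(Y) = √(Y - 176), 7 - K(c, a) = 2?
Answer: 1182905323710/49 + 224515*I*√173 ≈ 2.4141e+10 + 2.953e+6*I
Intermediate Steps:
K(c, a) = 5 (K(c, a) = 7 - 1*2 = 7 - 2 = 5)
S(q, A) = -7 + A
t(Y) = √(-176 + Y)
b(J) = (175 + J)/(-641 + J)
Q = -107523 - I*√173 (Q = -107523 - √(-176 + (-7 + 10)) = -107523 - √(-176 + 3) = -107523 - √(-173) = -107523 - I*√173 ≈ -1.0752e+5 - 13.153*I)
(-368354 + 143839)*(b(347) + Q) = (-368354 + 143839)*((175 + 347)/(-641 + 347) + (-107523 - I*√173)) = -224515*(522/(-294) + (-107523 - I*√173)) = -224515*(-1/294*522 + (-107523 - I*√173)) = -224515*(-87/49 + (-107523 - I*√173)) = -224515*(-5268714/49 - I*√173) = 1182905323710/49 + 224515*I*√173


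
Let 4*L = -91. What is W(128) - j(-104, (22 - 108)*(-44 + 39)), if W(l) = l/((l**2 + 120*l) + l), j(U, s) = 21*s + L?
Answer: -8971217/996 ≈ -9007.3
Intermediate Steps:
L = -91/4 (L = (1/4)*(-91) = -91/4 ≈ -22.750)
j(U, s) = -91/4 + 21*s (j(U, s) = 21*s - 91/4 = -91/4 + 21*s)
W(l) = l/(l**2 + 121*l)
W(128) - j(-104, (22 - 108)*(-44 + 39)) = 1/(121 + 128) - (-91/4 + 21*((22 - 108)*(-44 + 39))) = 1/249 - (-91/4 + 21*(-86*(-5))) = 1/249 - (-91/4 + 21*430) = 1/249 - (-91/4 + 9030) = 1/249 - 1*36029/4 = 1/249 - 36029/4 = -8971217/996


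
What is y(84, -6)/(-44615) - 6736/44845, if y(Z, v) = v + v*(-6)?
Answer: -60374398/400151935 ≈ -0.15088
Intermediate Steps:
y(Z, v) = -5*v (y(Z, v) = v - 6*v = -5*v)
y(84, -6)/(-44615) - 6736/44845 = -5*(-6)/(-44615) - 6736/44845 = 30*(-1/44615) - 6736*1/44845 = -6/8923 - 6736/44845 = -60374398/400151935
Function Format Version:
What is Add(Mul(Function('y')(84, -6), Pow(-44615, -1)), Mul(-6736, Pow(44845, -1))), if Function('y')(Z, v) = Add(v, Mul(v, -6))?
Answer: Rational(-60374398, 400151935) ≈ -0.15088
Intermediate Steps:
Function('y')(Z, v) = Mul(-5, v) (Function('y')(Z, v) = Add(v, Mul(-6, v)) = Mul(-5, v))
Add(Mul(Function('y')(84, -6), Pow(-44615, -1)), Mul(-6736, Pow(44845, -1))) = Add(Mul(Mul(-5, -6), Pow(-44615, -1)), Mul(-6736, Pow(44845, -1))) = Add(Mul(30, Rational(-1, 44615)), Mul(-6736, Rational(1, 44845))) = Add(Rational(-6, 8923), Rational(-6736, 44845)) = Rational(-60374398, 400151935)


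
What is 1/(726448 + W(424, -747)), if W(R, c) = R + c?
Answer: 1/726125 ≈ 1.3772e-6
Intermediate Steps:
1/(726448 + W(424, -747)) = 1/(726448 + (424 - 747)) = 1/(726448 - 323) = 1/726125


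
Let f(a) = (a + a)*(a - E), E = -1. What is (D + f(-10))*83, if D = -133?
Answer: 3901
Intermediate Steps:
f(a) = 2*a*(1 + a) (f(a) = (a + a)*(a - 1*(-1)) = (2*a)*(a + 1) = (2*a)*(1 + a) = 2*a*(1 + a))
(D + f(-10))*83 = (-133 + 2*(-10)*(1 - 10))*83 = (-133 + 2*(-10)*(-9))*83 = (-133 + 180)*83 = 47*83 = 3901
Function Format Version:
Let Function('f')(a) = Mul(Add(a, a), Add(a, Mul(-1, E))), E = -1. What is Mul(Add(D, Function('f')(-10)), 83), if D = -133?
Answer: 3901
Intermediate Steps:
Function('f')(a) = Mul(2, a, Add(1, a)) (Function('f')(a) = Mul(Add(a, a), Add(a, Mul(-1, -1))) = Mul(Mul(2, a), Add(a, 1)) = Mul(Mul(2, a), Add(1, a)) = Mul(2, a, Add(1, a)))
Mul(Add(D, Function('f')(-10)), 83) = Mul(Add(-133, Mul(2, -10, Add(1, -10))), 83) = Mul(Add(-133, Mul(2, -10, -9)), 83) = Mul(Add(-133, 180), 83) = Mul(47, 83) = 3901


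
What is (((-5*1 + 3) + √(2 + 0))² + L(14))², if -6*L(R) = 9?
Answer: 209/4 - 36*√2 ≈ 1.3383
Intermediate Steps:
L(R) = -3/2 (L(R) = -⅙*9 = -3/2)
(((-5*1 + 3) + √(2 + 0))² + L(14))² = (((-5*1 + 3) + √(2 + 0))² - 3/2)² = (((-5 + 3) + √2)² - 3/2)² = ((-2 + √2)² - 3/2)² = (-3/2 + (-2 + √2)²)²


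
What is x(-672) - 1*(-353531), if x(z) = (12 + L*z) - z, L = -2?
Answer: 355559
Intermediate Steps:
x(z) = 12 - 3*z (x(z) = (12 - 2*z) - z = 12 - 3*z)
x(-672) - 1*(-353531) = (12 - 3*(-672)) - 1*(-353531) = (12 + 2016) + 353531 = 2028 + 353531 = 355559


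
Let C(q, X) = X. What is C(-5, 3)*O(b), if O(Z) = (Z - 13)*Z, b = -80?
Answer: 22320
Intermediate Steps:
O(Z) = Z*(-13 + Z) (O(Z) = (-13 + Z)*Z = Z*(-13 + Z))
C(-5, 3)*O(b) = 3*(-80*(-13 - 80)) = 3*(-80*(-93)) = 3*7440 = 22320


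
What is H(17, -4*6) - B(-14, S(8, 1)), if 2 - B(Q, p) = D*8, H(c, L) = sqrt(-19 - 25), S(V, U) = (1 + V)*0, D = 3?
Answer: 22 + 2*I*sqrt(11) ≈ 22.0 + 6.6332*I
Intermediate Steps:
S(V, U) = 0
H(c, L) = 2*I*sqrt(11) (H(c, L) = sqrt(-44) = 2*I*sqrt(11))
B(Q, p) = -22 (B(Q, p) = 2 - 3*8 = 2 - 1*24 = 2 - 24 = -22)
H(17, -4*6) - B(-14, S(8, 1)) = 2*I*sqrt(11) - 1*(-22) = 2*I*sqrt(11) + 22 = 22 + 2*I*sqrt(11)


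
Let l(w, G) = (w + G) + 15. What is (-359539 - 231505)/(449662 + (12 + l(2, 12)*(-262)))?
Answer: -147761/110519 ≈ -1.3370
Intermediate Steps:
l(w, G) = 15 + G + w (l(w, G) = (G + w) + 15 = 15 + G + w)
(-359539 - 231505)/(449662 + (12 + l(2, 12)*(-262))) = (-359539 - 231505)/(449662 + (12 + (15 + 12 + 2)*(-262))) = -591044/(449662 + (12 + 29*(-262))) = -591044/(449662 + (12 - 7598)) = -591044/(449662 - 7586) = -591044/442076 = -591044*1/442076 = -147761/110519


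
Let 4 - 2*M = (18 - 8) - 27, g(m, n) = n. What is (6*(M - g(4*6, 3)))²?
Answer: 2025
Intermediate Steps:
M = 21/2 (M = 2 - ((18 - 8) - 27)/2 = 2 - (10 - 27)/2 = 2 - ½*(-17) = 2 + 17/2 = 21/2 ≈ 10.500)
(6*(M - g(4*6, 3)))² = (6*(21/2 - 1*3))² = (6*(21/2 - 3))² = (6*(15/2))² = 45² = 2025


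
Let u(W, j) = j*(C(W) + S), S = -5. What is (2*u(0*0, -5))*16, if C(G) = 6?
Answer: -160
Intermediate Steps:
u(W, j) = j (u(W, j) = j*(6 - 5) = j*1 = j)
(2*u(0*0, -5))*16 = (2*(-5))*16 = -10*16 = -160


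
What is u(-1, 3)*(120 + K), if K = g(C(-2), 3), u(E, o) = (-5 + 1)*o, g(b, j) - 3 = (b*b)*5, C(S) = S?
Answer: -1716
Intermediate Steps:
g(b, j) = 3 + 5*b² (g(b, j) = 3 + (b*b)*5 = 3 + b²*5 = 3 + 5*b²)
u(E, o) = -4*o
K = 23 (K = 3 + 5*(-2)² = 3 + 5*4 = 3 + 20 = 23)
u(-1, 3)*(120 + K) = (-4*3)*(120 + 23) = -12*143 = -1716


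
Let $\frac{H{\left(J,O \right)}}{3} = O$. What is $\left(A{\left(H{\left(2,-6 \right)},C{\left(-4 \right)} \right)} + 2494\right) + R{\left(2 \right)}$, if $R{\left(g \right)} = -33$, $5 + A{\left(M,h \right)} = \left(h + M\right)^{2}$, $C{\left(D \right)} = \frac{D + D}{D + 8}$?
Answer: $2856$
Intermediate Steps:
$H{\left(J,O \right)} = 3 O$
$C{\left(D \right)} = \frac{2 D}{8 + D}$
$A{\left(M,h \right)} = -5 + \left(M + h\right)^{2}$ ($A{\left(M,h \right)} = -5 + \left(h + M\right)^{2} = -5 + \left(M + h\right)^{2}$)
$\left(A{\left(H{\left(2,-6 \right)},C{\left(-4 \right)} \right)} + 2494\right) + R{\left(2 \right)} = \left(\left(-5 + \left(3 \left(-6\right) + 2 \left(-4\right) \frac{1}{8 - 4}\right)^{2}\right) + 2494\right) - 33 = \left(\left(-5 + \left(-18 + 2 \left(-4\right) \frac{1}{4}\right)^{2}\right) + 2494\right) - 33 = \left(\left(-5 + \left(-18 - 2\right)^{2}\right) + 2494\right) - 33 = \left(\left(-5 + \left(-20\right)^{2}\right) + 2494\right) - 33 = \left(\left(-5 + 400\right) + 2494\right) - 33 = \left(395 + 2494\right) - 33 = 2889 - 33 = 2856$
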